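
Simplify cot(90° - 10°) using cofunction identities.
cot(90° - 10°) = tan(10°)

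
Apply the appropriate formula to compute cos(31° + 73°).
cos(31° + 73°) = cos 31° cos 73° - sin 31° sin 73° = -0.2419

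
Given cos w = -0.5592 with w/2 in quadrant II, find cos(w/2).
cos(w/2) = ±√((1 + cos w)/2); negative since w/2 ∈ QII, so cos(w/2) = -0.4695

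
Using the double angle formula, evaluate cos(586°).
cos(586°) = 1 - 2sin²293° = -0.6947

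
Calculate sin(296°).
sin(296°) = -0.8988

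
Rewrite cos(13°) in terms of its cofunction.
cos(13°) = sin(90° - 13°) = sin(77°)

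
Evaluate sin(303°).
sin(303°) = -0.8387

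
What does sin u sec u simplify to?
sin u sec u = tan u (using Reciprocal + quotient)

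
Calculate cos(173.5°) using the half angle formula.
cos(173.5°) = -√((1 + cos 347°)/2) = -0.9936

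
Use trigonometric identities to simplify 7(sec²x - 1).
7(sec²x - 1) = 7(tan²x) (using Pythagorean identity)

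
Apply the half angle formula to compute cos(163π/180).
cos(163π/180) = -√((1 + cos 163π/90)/2) = -0.9563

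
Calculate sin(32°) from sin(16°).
sin(32°) = 2 sin 16° cos 16° = 0.5299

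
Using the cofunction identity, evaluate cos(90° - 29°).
cos(90° - 29°) = sin(29°) = 0.4848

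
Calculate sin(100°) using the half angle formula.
sin(100°) = √((1 - cos 200°)/2) = 0.9848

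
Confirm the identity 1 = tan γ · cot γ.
RHS = (sin γ/cos γ) · (cos γ/sin γ) = 1 = LHS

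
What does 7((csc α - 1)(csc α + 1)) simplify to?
7((csc α - 1)(csc α + 1)) = 7(cot²α) (using Diff. of squares)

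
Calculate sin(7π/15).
sin(7π/15) = 0.9945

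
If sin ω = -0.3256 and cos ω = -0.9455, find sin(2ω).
sin(2ω) = 2 sin ω cos ω = 0.6157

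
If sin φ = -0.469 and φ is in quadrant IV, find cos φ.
cos φ = 0.8832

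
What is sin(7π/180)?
sin(7π/180) = 0.1219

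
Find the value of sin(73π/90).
sin(73π/90) = 0.5592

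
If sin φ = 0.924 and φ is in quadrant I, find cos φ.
cos φ = 0.3824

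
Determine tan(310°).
tan(310°) = -1.192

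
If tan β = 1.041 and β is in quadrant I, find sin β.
sin β = 0.7212 (using tan²β + 1 = sec²β)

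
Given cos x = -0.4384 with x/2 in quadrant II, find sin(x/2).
sin(x/2) = ±√((1 - cos x)/2); positive since x/2 ∈ QII, so sin(x/2) = 0.8481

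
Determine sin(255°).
sin(255°) = -(√6+√2)/4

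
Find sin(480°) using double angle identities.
sin(480°) = 2 sin 240° cos 240° = √3/2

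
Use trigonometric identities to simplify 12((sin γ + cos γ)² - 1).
12((sin γ + cos γ)² - 1) = 12(sin(2γ)) (using Pythagorean + double angle)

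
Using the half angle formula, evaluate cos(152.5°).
cos(152.5°) = -√((1 + cos 305°)/2) = -0.887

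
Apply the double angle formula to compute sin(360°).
sin(360°) = 2 sin 180° cos 180° = 0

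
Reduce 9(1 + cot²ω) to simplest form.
9(1 + cot²ω) = 9(csc²ω) (using Pythagorean identity)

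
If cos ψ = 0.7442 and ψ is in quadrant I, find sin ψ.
sin ψ = 0.668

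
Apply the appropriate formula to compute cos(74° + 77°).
cos(74° + 77°) = cos 74° cos 77° - sin 74° sin 77° = -0.8746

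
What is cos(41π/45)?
cos(41π/45) = -0.9613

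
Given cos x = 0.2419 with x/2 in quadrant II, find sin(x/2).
sin(x/2) = ±√((1 - cos x)/2); positive since x/2 ∈ QII, so sin(x/2) = 0.6157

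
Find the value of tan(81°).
tan(81°) = 6.314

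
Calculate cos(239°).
cos(239°) = -0.515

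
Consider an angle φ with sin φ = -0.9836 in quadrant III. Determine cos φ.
cos φ = ±√(1 - sin²φ) = -0.1804 (negative in QIII)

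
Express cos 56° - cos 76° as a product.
cos 56° - cos 76° = -2 sin(66°) sin(-10°)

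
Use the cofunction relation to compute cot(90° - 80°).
cot(90° - 80°) = tan(80°) = 5.671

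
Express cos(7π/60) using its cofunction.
cos(7π/60) = sin(π/2 - 7π/60) = sin(23π/60)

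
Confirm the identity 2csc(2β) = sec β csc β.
LHS = 2/sin(2β) = 2/(2 sin β cos β) = 1/(sin β cos β) = (1/cos β)(1/sin β) = sec β csc β = RHS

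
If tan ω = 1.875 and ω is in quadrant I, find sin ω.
sin ω = 0.8824 (using tan²ω + 1 = sec²ω)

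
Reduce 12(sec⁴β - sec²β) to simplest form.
12(sec⁴β - sec²β) = 12(tan⁴β + tan²β) (using Pythagorean)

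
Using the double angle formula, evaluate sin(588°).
sin(588°) = 2 sin 294° cos 294° = -0.7431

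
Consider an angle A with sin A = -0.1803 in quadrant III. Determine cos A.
cos A = ±√(1 - sin²A) = -0.9836 (negative in QIII)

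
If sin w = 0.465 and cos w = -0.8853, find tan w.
tan w = sin w / cos w = -0.5252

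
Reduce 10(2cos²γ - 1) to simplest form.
10(2cos²γ - 1) = 10(cos(2γ)) (using Double angle)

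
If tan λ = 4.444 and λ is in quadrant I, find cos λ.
cos λ = 0.2195 (using tan²λ + 1 = sec²λ)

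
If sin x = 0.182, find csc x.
csc x = 1/sin x = 5.495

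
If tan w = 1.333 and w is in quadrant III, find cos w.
cos w = -0.6001 (using tan²w + 1 = sec²w)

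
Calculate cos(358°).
cos(358°) = 0.9994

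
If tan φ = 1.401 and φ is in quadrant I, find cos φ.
cos φ = 0.581 (using tan²φ + 1 = sec²φ)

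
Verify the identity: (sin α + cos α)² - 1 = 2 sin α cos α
LHS = sin²α + 2 sin α cos α + cos²α - 1 = (sin²α + cos²α) + 2 sin α cos α - 1 = 1 + 2 sin α cos α - 1 = 2 sin α cos α = RHS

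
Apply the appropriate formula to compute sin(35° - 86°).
sin(35° - 86°) = sin 35° cos 86° - cos 35° sin 86° = -0.7771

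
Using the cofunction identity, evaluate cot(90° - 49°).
cot(90° - 49°) = tan(49°) = 1.15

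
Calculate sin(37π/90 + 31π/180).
sin(37π/90 + 31π/180) = sin 37π/90 cos 31π/180 + cos 37π/90 sin 31π/180 = (√6+√2)/4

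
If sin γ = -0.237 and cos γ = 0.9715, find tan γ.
tan γ = sin γ / cos γ = -0.244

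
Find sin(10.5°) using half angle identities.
sin(10.5°) = √((1 - cos 21°)/2) = 0.1822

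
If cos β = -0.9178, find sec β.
sec β = 1/cos β = -1.09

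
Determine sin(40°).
sin(40°) = 0.6428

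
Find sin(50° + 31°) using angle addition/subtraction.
sin(50° + 31°) = sin 50° cos 31° + cos 50° sin 31° = 0.9877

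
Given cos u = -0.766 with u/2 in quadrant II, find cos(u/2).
cos(u/2) = ±√((1 + cos u)/2); negative since u/2 ∈ QII, so cos(u/2) = -0.3421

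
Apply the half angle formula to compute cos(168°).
cos(168°) = -√((1 + cos 336°)/2) = -0.9781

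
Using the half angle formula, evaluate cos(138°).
cos(138°) = -√((1 + cos 276°)/2) = -0.7431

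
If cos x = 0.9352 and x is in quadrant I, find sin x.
sin x = 0.3541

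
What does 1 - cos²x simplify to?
1 - cos²x = sin²x (using Pythagorean identity)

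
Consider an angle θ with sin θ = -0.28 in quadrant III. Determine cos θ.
cos θ = ±√(1 - sin²θ) = -0.96 (negative in QIII)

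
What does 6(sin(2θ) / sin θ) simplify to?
6(sin(2θ) / sin θ) = 6(2 cos θ) (using Double angle)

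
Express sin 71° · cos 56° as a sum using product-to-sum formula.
sin 71° cos 56° = (1/2)[sin(71°+56°) + sin(71°-56°)]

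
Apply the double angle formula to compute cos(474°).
cos(474°) = cos²237° - sin²237° = -0.4067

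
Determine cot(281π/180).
cot(281π/180) = -0.1944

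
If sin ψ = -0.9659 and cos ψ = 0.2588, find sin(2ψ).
sin(2ψ) = 2 sin ψ cos ψ = -0.4999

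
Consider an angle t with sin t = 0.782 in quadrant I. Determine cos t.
cos t = √(1 - sin²t) = 0.6233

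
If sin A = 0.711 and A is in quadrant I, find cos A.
cos A = 0.7032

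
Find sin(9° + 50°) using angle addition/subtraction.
sin(9° + 50°) = sin 9° cos 50° + cos 9° sin 50° = 0.8572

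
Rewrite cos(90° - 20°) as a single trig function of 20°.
cos(90° - 20°) = sin(20°)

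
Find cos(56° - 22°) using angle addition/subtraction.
cos(56° - 22°) = cos 56° cos 22° + sin 56° sin 22° = 0.829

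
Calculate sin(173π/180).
sin(173π/180) = 0.1219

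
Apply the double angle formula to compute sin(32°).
sin(32°) = 2 sin 16° cos 16° = 0.5299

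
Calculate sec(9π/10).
sec(9π/10) = -1.051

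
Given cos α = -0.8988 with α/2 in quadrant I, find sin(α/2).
sin(α/2) = ±√((1 - cos α)/2); positive since α/2 ∈ QI, so sin(α/2) = 0.9744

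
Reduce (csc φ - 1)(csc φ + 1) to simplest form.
(csc φ - 1)(csc φ + 1) = cot²φ (using Diff. of squares)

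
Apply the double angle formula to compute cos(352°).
cos(352°) = cos²176° - sin²176° = 0.9903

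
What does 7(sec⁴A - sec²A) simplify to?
7(sec⁴A - sec²A) = 7(tan⁴A + tan²A) (using Pythagorean)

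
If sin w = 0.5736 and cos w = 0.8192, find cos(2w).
cos(2w) = cos²w - sin²w = 0.3421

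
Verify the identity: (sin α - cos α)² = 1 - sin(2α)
LHS = sin²α - 2 sin α cos α + cos²α = (sin²α + cos²α) - 2 sin α cos α = 1 - sin(2α) = RHS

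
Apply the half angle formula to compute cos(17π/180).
cos(17π/180) = √((1 + cos 17π/90)/2) = 0.9563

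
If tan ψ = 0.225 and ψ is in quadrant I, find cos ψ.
cos ψ = 0.9756 (using tan²ψ + 1 = sec²ψ)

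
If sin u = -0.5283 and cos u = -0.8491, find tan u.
tan u = sin u / cos u = 0.6222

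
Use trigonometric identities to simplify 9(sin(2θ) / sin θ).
9(sin(2θ) / sin θ) = 9(2 cos θ) (using Double angle)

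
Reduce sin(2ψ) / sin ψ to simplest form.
sin(2ψ) / sin ψ = 2 cos ψ (using Double angle)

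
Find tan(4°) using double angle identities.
tan(4°) = 2 tan 2° / (1 - tan²2°) = 0.06993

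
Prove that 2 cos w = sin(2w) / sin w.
RHS = 2 sin w cos w / sin w = 2 cos w = LHS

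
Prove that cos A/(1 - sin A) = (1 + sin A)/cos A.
RHS = (1 + sin A)(1 - sin A) / (cos A(1 - sin A)) = (1 - sin²A) / (cos A(1 - sin A)) = cos²A / (cos A(1 - sin A)) = cos A/(1 - sin A) = LHS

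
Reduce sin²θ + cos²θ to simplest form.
sin²θ + cos²θ = 1 (using Pythagorean identity)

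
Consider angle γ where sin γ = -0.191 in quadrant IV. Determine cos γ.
cos γ = √(1 - sin²γ) = 0.9816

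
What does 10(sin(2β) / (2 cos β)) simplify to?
10(sin(2β) / (2 cos β)) = 10(sin β) (using Double angle)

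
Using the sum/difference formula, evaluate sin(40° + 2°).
sin(40° + 2°) = sin 40° cos 2° + cos 40° sin 2° = 0.6691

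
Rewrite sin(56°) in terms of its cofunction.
sin(56°) = cos(90° - 56°) = cos(34°)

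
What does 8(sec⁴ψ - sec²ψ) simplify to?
8(sec⁴ψ - sec²ψ) = 8(tan⁴ψ + tan²ψ) (using Pythagorean)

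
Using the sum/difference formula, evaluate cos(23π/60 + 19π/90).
cos(23π/60 + 19π/90) = cos 23π/60 cos 19π/90 - sin 23π/60 sin 19π/90 = -0.2924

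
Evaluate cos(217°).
cos(217°) = -0.7986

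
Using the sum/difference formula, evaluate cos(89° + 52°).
cos(89° + 52°) = cos 89° cos 52° - sin 89° sin 52° = -0.7771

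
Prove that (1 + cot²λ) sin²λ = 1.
LHS = csc²λ · sin²λ = (1/sin²λ) · sin²λ = 1 = RHS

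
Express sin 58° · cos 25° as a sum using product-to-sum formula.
sin 58° cos 25° = (1/2)[sin(58°+25°) + sin(58°-25°)]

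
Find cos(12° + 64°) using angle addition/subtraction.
cos(12° + 64°) = cos 12° cos 64° - sin 12° sin 64° = 0.2419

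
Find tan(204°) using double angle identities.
tan(204°) = 2 tan 102° / (1 - tan²102°) = 0.4452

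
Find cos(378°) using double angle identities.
cos(378°) = cos²189° - sin²189° = 0.9511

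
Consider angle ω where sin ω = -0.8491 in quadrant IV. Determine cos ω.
cos ω = √(1 - sin²ω) = 0.5282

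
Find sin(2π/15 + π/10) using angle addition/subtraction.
sin(2π/15 + π/10) = sin 2π/15 cos π/10 + cos 2π/15 sin π/10 = 0.6691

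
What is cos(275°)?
cos(275°) = 0.08716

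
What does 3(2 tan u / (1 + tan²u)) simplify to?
3(2 tan u / (1 + tan²u)) = 3(sin(2u)) (using Double angle)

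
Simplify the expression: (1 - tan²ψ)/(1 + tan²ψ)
(1 - tan²ψ)/(1 + tan²ψ) = cos(2ψ) (using Double angle)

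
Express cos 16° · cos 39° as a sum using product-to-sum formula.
cos 16° cos 39° = (1/2)[cos(16°-39°) + cos(16°+39°)]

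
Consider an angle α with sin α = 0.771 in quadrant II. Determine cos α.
cos α = ±√(1 - sin²α) = -0.6368 (negative in QII)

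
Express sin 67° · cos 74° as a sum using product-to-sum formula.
sin 67° cos 74° = (1/2)[sin(67°+74°) + sin(67°-74°)]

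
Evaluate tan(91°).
tan(91°) = -57.29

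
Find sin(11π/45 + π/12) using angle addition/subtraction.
sin(11π/45 + π/12) = sin 11π/45 cos π/12 + cos 11π/45 sin π/12 = 0.8572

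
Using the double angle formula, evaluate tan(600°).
tan(600°) = 2 tan 300° / (1 - tan²300°) = √3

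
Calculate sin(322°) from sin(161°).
sin(322°) = 2 sin 161° cos 161° = -0.6157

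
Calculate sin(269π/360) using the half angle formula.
sin(269π/360) = √((1 - cos 269π/180)/2) = 0.7133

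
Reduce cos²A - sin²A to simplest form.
cos²A - sin²A = cos(2A) (using Double angle)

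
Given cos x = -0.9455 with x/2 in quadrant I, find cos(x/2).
cos(x/2) = ±√((1 + cos x)/2); positive since x/2 ∈ QI, so cos(x/2) = 0.1651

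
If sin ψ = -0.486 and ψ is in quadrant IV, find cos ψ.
cos ψ = 0.874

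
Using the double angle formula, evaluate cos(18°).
cos(18°) = cos²9° - sin²9° = 0.9511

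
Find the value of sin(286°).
sin(286°) = -0.9613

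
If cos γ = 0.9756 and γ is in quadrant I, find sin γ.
sin γ = 0.2196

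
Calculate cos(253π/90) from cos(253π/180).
cos(253π/90) = 1 - 2sin²253π/180 = -0.829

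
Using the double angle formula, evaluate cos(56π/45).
cos(56π/45) = 2cos²28π/45 - 1 = -0.7193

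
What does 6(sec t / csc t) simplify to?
6(sec t / csc t) = 6(tan t) (using Reciprocal identities)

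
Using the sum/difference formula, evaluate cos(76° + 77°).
cos(76° + 77°) = cos 76° cos 77° - sin 76° sin 77° = -0.891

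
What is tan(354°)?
tan(354°) = -0.1051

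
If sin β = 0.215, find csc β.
csc β = 1/sin β = 4.651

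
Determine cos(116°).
cos(116°) = -0.4384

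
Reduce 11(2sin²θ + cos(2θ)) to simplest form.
11(2sin²θ + cos(2θ)) = 11 (using Double angle)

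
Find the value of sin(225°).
sin(225°) = -√2/2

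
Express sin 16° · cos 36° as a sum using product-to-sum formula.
sin 16° cos 36° = (1/2)[sin(16°+36°) + sin(16°-36°)]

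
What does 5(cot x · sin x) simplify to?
5(cot x · sin x) = 5(cos x) (using Quotient identity)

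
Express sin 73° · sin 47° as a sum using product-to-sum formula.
sin 73° sin 47° = (1/2)[cos(73°-47°) - cos(73°+47°)]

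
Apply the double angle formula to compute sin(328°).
sin(328°) = 2 sin 164° cos 164° = -0.5299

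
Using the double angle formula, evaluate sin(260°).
sin(260°) = 2 sin 130° cos 130° = -0.9848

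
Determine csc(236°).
csc(236°) = -1.206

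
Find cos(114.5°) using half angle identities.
cos(114.5°) = -√((1 + cos 229°)/2) = -0.4147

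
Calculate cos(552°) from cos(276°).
cos(552°) = cos²276° - sin²276° = -0.9781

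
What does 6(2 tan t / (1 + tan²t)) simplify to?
6(2 tan t / (1 + tan²t)) = 6(sin(2t)) (using Double angle)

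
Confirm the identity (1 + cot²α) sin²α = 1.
LHS = csc²α · sin²α = (1/sin²α) · sin²α = 1 = RHS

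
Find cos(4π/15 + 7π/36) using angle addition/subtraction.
cos(4π/15 + 7π/36) = cos 4π/15 cos 7π/36 - sin 4π/15 sin 7π/36 = 0.1219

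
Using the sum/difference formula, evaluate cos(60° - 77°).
cos(60° - 77°) = cos 60° cos 77° + sin 60° sin 77° = 0.9563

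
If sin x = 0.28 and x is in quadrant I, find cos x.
cos x = 0.96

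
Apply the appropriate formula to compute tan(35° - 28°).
tan(35° - 28°) = (tan 35° - tan 28°)/(1 + tan 35° tan 28°) = 0.1228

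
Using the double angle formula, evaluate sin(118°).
sin(118°) = 2 sin 59° cos 59° = 0.8829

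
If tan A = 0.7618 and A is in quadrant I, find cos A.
cos A = 0.7955 (using tan²A + 1 = sec²A)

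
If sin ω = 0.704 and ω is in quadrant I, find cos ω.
cos ω = 0.7102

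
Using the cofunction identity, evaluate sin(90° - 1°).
sin(90° - 1°) = cos(1°) = 0.9998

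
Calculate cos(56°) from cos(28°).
cos(56°) = 1 - 2sin²28° = 0.5592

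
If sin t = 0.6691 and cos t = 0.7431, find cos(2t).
cos(2t) = cos²t - sin²t = 0.1045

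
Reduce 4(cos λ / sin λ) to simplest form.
4(cos λ / sin λ) = 4(cot λ) (using Quotient identity)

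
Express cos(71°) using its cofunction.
cos(71°) = sin(90° - 71°) = sin(19°)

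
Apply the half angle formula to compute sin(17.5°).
sin(17.5°) = √((1 - cos 35°)/2) = 0.3007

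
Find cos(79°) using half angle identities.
cos(79°) = √((1 + cos 158°)/2) = 0.1908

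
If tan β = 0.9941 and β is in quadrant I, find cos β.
cos β = 0.7092 (using tan²β + 1 = sec²β)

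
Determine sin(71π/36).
sin(71π/36) = -0.08716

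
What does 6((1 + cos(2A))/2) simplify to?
6((1 + cos(2A))/2) = 6(cos²A) (using Power reduction)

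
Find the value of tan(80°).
tan(80°) = 5.671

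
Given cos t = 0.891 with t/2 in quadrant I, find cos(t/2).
cos(t/2) = ±√((1 + cos t)/2); positive since t/2 ∈ QI, so cos(t/2) = 0.9724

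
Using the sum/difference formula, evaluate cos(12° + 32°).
cos(12° + 32°) = cos 12° cos 32° - sin 12° sin 32° = 0.7193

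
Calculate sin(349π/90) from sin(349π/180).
sin(349π/90) = 2 sin 349π/180 cos 349π/180 = -0.3746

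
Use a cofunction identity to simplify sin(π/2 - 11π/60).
sin(π/2 - 11π/60) = cos(11π/60)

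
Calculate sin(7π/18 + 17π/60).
sin(7π/18 + 17π/60) = sin 7π/18 cos 17π/60 + cos 7π/18 sin 17π/60 = 0.8572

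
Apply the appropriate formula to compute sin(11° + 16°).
sin(11° + 16°) = sin 11° cos 16° + cos 11° sin 16° = 0.454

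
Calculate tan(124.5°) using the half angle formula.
tan(124.5°) = sin 249° / (1 + cos 249°) = -1.455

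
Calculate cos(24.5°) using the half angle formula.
cos(24.5°) = √((1 + cos 49°)/2) = 0.91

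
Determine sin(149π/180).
sin(149π/180) = 0.515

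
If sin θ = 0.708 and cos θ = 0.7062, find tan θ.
tan θ = sin θ / cos θ = 1.003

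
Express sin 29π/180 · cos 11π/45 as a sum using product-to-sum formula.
sin 29π/180 cos 11π/45 = (1/2)[sin(29π/180+11π/45) + sin(29π/180-11π/45)]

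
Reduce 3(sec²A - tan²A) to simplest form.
3(sec²A - tan²A) = 3 (using Pythagorean identity)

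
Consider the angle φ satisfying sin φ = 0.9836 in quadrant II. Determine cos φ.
cos φ = ±√(1 - sin²φ) = -0.1804 (negative in QII)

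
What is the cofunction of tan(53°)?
tan(53°) = cot(90° - 53°) = cot(37°)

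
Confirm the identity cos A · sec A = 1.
LHS = cos A · (1/cos A) = 1 = RHS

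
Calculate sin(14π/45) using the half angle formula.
sin(14π/45) = √((1 - cos 28π/45)/2) = 0.829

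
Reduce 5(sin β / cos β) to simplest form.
5(sin β / cos β) = 5(tan β) (using Quotient identity)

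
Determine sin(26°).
sin(26°) = 0.4384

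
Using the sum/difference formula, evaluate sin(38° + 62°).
sin(38° + 62°) = sin 38° cos 62° + cos 38° sin 62° = 0.9848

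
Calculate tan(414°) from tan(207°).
tan(414°) = 2 tan 207° / (1 - tan²207°) = 1.376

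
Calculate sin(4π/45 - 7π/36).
sin(4π/45 - 7π/36) = sin 4π/45 cos 7π/36 - cos 4π/45 sin 7π/36 = -0.3256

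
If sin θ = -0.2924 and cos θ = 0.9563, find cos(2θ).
cos(2θ) = cos²θ - sin²θ = 0.829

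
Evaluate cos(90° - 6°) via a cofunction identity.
cos(90° - 6°) = sin(6°) = 0.1045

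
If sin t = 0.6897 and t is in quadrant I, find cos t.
cos t = 0.7241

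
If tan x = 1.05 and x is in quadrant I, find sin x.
sin x = 0.7241 (using tan²x + 1 = sec²x)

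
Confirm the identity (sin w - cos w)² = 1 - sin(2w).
LHS = sin²w - 2 sin w cos w + cos²w = (sin²w + cos²w) - 2 sin w cos w = 1 - sin(2w) = RHS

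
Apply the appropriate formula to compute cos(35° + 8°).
cos(35° + 8°) = cos 35° cos 8° - sin 35° sin 8° = 0.7314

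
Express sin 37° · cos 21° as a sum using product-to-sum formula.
sin 37° cos 21° = (1/2)[sin(37°+21°) + sin(37°-21°)]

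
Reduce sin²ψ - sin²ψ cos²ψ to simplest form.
sin²ψ - sin²ψ cos²ψ = sin⁴ψ (using Factoring)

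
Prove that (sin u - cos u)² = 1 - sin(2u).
LHS = sin²u - 2 sin u cos u + cos²u = (sin²u + cos²u) - 2 sin u cos u = 1 - sin(2u) = RHS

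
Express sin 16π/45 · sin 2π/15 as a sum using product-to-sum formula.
sin 16π/45 sin 2π/15 = (1/2)[cos(16π/45-2π/15) - cos(16π/45+2π/15)]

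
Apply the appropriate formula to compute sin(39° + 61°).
sin(39° + 61°) = sin 39° cos 61° + cos 39° sin 61° = 0.9848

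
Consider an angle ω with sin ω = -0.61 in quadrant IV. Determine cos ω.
cos ω = √(1 - sin²ω) = 0.7924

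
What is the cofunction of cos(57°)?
cos(57°) = sin(90° - 57°) = sin(33°)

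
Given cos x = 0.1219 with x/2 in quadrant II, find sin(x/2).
sin(x/2) = ±√((1 - cos x)/2); positive since x/2 ∈ QII, so sin(x/2) = 0.6626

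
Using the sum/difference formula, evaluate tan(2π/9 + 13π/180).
tan(2π/9 + 13π/180) = (tan 2π/9 + tan 13π/180)/(1 - tan 2π/9 tan 13π/180) = 1.327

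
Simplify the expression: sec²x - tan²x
sec²x - tan²x = 1 (using Pythagorean identity)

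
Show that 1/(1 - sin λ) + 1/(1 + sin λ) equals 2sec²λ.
LHS = [(1 + sin λ) + (1 - sin λ)] / [(1 - sin λ)(1 + sin λ)] = 2/(1 - sin²λ) = 2/cos²λ = 2sec²λ = RHS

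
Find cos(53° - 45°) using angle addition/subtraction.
cos(53° - 45°) = cos 53° cos 45° + sin 53° sin 45° = 0.9903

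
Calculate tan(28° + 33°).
tan(28° + 33°) = (tan 28° + tan 33°)/(1 - tan 28° tan 33°) = 1.804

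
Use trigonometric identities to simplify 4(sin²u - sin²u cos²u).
4(sin²u - sin²u cos²u) = 4(sin⁴u) (using Factoring)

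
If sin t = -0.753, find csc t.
csc t = 1/sin t = -1.328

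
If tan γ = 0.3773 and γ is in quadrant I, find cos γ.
cos γ = 0.9356 (using tan²γ + 1 = sec²γ)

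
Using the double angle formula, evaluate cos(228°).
cos(228°) = cos²114° - sin²114° = -0.6691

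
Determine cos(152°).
cos(152°) = -0.8829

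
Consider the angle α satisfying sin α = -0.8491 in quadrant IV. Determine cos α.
cos α = √(1 - sin²α) = 0.5282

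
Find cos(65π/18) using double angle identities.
cos(65π/18) = 2cos²65π/36 - 1 = 0.342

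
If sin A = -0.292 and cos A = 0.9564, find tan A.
tan A = sin A / cos A = -0.3053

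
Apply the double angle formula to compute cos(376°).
cos(376°) = 2cos²188° - 1 = 0.9613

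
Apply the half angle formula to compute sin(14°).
sin(14°) = √((1 - cos 28°)/2) = 0.2419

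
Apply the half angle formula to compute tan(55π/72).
tan(55π/72) = sin 55π/36 / (1 + cos 55π/36) = -0.9163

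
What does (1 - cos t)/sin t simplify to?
(1 - cos t)/sin t = tan(t/2) (using Half angle)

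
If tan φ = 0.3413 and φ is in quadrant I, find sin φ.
sin φ = 0.323 (using tan²φ + 1 = sec²φ)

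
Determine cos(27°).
cos(27°) = 0.891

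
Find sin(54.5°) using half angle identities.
sin(54.5°) = √((1 - cos 109°)/2) = 0.8141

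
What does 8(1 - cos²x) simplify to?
8(1 - cos²x) = 8(sin²x) (using Pythagorean identity)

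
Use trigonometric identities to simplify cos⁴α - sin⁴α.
cos⁴α - sin⁴α = cos(2α) (using Factoring + double angle)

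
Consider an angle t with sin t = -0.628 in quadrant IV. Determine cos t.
cos t = √(1 - sin²t) = 0.7782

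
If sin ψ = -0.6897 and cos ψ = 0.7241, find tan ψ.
tan ψ = sin ψ / cos ψ = -0.9525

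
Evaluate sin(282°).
sin(282°) = -0.9781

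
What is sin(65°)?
sin(65°) = 0.9063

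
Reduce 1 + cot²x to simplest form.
1 + cot²x = csc²x (using Pythagorean identity)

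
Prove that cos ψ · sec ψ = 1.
LHS = cos ψ · (1/cos ψ) = 1 = RHS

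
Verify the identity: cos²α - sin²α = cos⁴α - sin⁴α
RHS = (cos²α - sin²α)(cos²α + sin²α) = (cos²α - sin²α) · 1 = cos²α - sin²α = LHS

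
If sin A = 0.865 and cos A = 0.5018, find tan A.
tan A = sin A / cos A = 1.724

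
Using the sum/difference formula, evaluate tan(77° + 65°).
tan(77° + 65°) = (tan 77° + tan 65°)/(1 - tan 77° tan 65°) = -0.7813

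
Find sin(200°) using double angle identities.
sin(200°) = 2 sin 100° cos 100° = -0.342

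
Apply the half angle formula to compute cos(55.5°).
cos(55.5°) = √((1 + cos 111°)/2) = 0.5664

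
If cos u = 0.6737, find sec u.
sec u = 1/cos u = 1.484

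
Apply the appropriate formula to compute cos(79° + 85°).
cos(79° + 85°) = cos 79° cos 85° - sin 79° sin 85° = -0.9613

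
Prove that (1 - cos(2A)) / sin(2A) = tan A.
LHS = 2sin²A / (2 sin A cos A) = sin A/cos A = tan A = RHS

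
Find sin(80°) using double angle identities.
sin(80°) = 2 sin 40° cos 40° = 0.9848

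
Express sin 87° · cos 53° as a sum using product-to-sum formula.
sin 87° cos 53° = (1/2)[sin(87°+53°) + sin(87°-53°)]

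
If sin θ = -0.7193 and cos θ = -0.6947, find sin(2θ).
sin(2θ) = 2 sin θ cos θ = 0.9994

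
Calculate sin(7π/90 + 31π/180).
sin(7π/90 + 31π/180) = sin 7π/90 cos 31π/180 + cos 7π/90 sin 31π/180 = √2/2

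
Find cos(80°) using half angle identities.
cos(80°) = √((1 + cos 160°)/2) = 0.1736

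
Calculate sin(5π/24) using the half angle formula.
sin(5π/24) = √((1 - cos 5π/12)/2) = 0.6088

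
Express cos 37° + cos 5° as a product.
cos 37° + cos 5° = 2 cos(21°) cos(16°)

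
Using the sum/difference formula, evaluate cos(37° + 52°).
cos(37° + 52°) = cos 37° cos 52° - sin 37° sin 52° = 0.01745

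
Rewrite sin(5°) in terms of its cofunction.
sin(5°) = cos(90° - 5°) = cos(85°)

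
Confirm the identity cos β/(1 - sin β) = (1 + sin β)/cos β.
RHS = (1 + sin β)(1 - sin β) / (cos β(1 - sin β)) = (1 - sin²β) / (cos β(1 - sin β)) = cos²β / (cos β(1 - sin β)) = cos β/(1 - sin β) = LHS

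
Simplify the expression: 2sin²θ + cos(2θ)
2sin²θ + cos(2θ) = 1 (using Double angle)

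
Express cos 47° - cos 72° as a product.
cos 47° - cos 72° = -2 sin(59.5°) sin(-12.5°)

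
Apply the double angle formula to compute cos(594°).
cos(594°) = cos²297° - sin²297° = -0.5878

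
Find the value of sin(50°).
sin(50°) = 0.766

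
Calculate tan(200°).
tan(200°) = 0.364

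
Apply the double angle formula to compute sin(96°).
sin(96°) = 2 sin 48° cos 48° = 0.9945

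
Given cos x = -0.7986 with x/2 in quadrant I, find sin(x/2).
sin(x/2) = ±√((1 - cos x)/2); positive since x/2 ∈ QI, so sin(x/2) = 0.9483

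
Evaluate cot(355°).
cot(355°) = -11.43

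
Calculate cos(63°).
cos(63°) = 0.454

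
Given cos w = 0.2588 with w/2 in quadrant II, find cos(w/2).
cos(w/2) = ±√((1 + cos w)/2); negative since w/2 ∈ QII, so cos(w/2) = -0.7933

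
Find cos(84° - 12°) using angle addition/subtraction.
cos(84° - 12°) = cos 84° cos 12° + sin 84° sin 12° = 0.309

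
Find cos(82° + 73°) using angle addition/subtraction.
cos(82° + 73°) = cos 82° cos 73° - sin 82° sin 73° = -0.9063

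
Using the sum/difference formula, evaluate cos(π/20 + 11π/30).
cos(π/20 + 11π/30) = cos π/20 cos 11π/30 - sin π/20 sin 11π/30 = (√6-√2)/4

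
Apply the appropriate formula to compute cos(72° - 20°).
cos(72° - 20°) = cos 72° cos 20° + sin 72° sin 20° = 0.6157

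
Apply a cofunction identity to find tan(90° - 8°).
tan(90° - 8°) = cot(8°) = 7.115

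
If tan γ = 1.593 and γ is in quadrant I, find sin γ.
sin γ = 0.847 (using tan²γ + 1 = sec²γ)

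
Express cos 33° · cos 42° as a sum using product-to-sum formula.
cos 33° cos 42° = (1/2)[cos(33°-42°) + cos(33°+42°)]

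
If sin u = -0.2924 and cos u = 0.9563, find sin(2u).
sin(2u) = 2 sin u cos u = -0.5592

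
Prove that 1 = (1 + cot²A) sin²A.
RHS = csc²A · sin²A = (1/sin²A) · sin²A = 1 = LHS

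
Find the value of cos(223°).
cos(223°) = -0.7314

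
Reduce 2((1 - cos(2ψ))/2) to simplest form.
2((1 - cos(2ψ))/2) = 2(sin²ψ) (using Power reduction)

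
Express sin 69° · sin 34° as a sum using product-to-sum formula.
sin 69° sin 34° = (1/2)[cos(69°-34°) - cos(69°+34°)]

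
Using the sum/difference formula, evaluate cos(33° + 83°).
cos(33° + 83°) = cos 33° cos 83° - sin 33° sin 83° = -0.4384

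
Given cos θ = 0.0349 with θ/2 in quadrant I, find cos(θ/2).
cos(θ/2) = ±√((1 + cos θ)/2); positive since θ/2 ∈ QI, so cos(θ/2) = 0.7193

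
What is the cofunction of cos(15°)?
cos(15°) = sin(90° - 15°) = sin(75°)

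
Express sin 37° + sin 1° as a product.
sin 37° + sin 1° = 2 sin(19°) cos(18°)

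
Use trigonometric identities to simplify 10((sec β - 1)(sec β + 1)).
10((sec β - 1)(sec β + 1)) = 10(tan²β) (using Diff. of squares)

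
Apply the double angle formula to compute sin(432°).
sin(432°) = 2 sin 216° cos 216° = 0.9511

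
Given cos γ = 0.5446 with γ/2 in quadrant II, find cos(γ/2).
cos(γ/2) = ±√((1 + cos γ)/2); negative since γ/2 ∈ QII, so cos(γ/2) = -0.8788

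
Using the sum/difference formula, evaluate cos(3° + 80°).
cos(3° + 80°) = cos 3° cos 80° - sin 3° sin 80° = 0.1219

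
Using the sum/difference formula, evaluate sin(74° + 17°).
sin(74° + 17°) = sin 74° cos 17° + cos 74° sin 17° = 0.9998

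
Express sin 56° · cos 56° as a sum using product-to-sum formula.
sin 56° cos 56° = (1/2)[sin(56°+56°) + sin(56°-56°)]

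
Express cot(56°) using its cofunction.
cot(56°) = tan(90° - 56°) = tan(34°)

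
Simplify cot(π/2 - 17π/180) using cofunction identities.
cot(π/2 - 17π/180) = tan(17π/180)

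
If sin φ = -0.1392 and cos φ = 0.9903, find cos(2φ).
cos(2φ) = cos²φ - sin²φ = 0.9613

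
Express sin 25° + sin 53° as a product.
sin 25° + sin 53° = 2 sin(39°) cos(-14°)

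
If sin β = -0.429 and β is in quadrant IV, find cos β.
cos β = 0.9033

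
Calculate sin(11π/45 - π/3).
sin(11π/45 - π/3) = sin 11π/45 cos π/3 - cos 11π/45 sin π/3 = -0.2756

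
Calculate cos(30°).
cos(30°) = √3/2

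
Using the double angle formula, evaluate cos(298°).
cos(298°) = cos²149° - sin²149° = 0.4695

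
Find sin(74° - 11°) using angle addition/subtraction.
sin(74° - 11°) = sin 74° cos 11° - cos 74° sin 11° = 0.891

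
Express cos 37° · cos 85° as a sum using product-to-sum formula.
cos 37° cos 85° = (1/2)[cos(37°-85°) + cos(37°+85°)]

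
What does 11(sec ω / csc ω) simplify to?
11(sec ω / csc ω) = 11(tan ω) (using Reciprocal identities)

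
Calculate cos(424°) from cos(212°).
cos(424°) = cos²212° - sin²212° = 0.4384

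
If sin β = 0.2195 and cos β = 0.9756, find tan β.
tan β = sin β / cos β = 0.225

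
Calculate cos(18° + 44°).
cos(18° + 44°) = cos 18° cos 44° - sin 18° sin 44° = 0.4695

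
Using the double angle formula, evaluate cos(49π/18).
cos(49π/18) = cos²49π/36 - sin²49π/36 = -0.6428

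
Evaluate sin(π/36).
sin(π/36) = 0.08716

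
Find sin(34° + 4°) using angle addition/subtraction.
sin(34° + 4°) = sin 34° cos 4° + cos 34° sin 4° = 0.6157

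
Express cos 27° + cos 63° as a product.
cos 27° + cos 63° = 2 cos(45°) cos(-18°)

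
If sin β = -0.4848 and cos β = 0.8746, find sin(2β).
sin(2β) = 2 sin β cos β = -0.848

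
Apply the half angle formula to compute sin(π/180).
sin(π/180) = √((1 - cos π/90)/2) = 0.01745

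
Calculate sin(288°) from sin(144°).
sin(288°) = 2 sin 144° cos 144° = -0.9511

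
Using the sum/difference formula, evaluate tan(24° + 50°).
tan(24° + 50°) = (tan 24° + tan 50°)/(1 - tan 24° tan 50°) = 3.487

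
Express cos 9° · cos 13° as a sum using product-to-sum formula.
cos 9° cos 13° = (1/2)[cos(9°-13°) + cos(9°+13°)]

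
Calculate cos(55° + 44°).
cos(55° + 44°) = cos 55° cos 44° - sin 55° sin 44° = -0.1564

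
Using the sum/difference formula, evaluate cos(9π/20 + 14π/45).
cos(9π/20 + 14π/45) = cos 9π/20 cos 14π/45 - sin 9π/20 sin 14π/45 = -0.7314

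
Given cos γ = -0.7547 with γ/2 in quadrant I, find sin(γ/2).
sin(γ/2) = ±√((1 - cos γ)/2); positive since γ/2 ∈ QI, so sin(γ/2) = 0.9367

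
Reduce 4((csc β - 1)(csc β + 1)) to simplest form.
4((csc β - 1)(csc β + 1)) = 4(cot²β) (using Diff. of squares)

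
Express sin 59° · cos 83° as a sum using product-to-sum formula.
sin 59° cos 83° = (1/2)[sin(59°+83°) + sin(59°-83°)]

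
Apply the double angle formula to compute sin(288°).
sin(288°) = 2 sin 144° cos 144° = -0.9511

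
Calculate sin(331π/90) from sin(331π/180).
sin(331π/90) = 2 sin 331π/180 cos 331π/180 = -0.848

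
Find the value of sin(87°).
sin(87°) = 0.9986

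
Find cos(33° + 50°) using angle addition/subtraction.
cos(33° + 50°) = cos 33° cos 50° - sin 33° sin 50° = 0.1219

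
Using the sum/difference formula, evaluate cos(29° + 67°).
cos(29° + 67°) = cos 29° cos 67° - sin 29° sin 67° = -0.1045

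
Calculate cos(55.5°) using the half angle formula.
cos(55.5°) = √((1 + cos 111°)/2) = 0.5664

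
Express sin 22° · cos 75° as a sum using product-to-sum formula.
sin 22° cos 75° = (1/2)[sin(22°+75°) + sin(22°-75°)]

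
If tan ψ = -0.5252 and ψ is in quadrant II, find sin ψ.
sin ψ = 0.465 (using tan²ψ + 1 = sec²ψ)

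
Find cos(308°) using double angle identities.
cos(308°) = cos²154° - sin²154° = 0.6157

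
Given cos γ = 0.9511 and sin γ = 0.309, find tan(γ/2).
tan(γ/2) = sin γ / (1 + cos γ) = 0.1584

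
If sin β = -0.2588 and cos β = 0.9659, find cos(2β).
cos(2β) = cos²β - sin²β = 0.866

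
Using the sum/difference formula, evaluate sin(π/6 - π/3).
sin(π/6 - π/3) = sin π/6 cos π/3 - cos π/6 sin π/3 = -1/2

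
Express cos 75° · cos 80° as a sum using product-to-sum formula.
cos 75° cos 80° = (1/2)[cos(75°-80°) + cos(75°+80°)]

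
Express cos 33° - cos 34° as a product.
cos 33° - cos 34° = -2 sin(33.5°) sin(-0.5°)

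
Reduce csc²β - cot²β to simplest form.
csc²β - cot²β = 1 (using Pythagorean identity)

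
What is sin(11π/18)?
sin(11π/18) = 0.9397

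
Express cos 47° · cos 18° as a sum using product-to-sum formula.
cos 47° cos 18° = (1/2)[cos(47°-18°) + cos(47°+18°)]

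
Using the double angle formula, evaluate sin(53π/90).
sin(53π/90) = 2 sin 53π/180 cos 53π/180 = 0.9613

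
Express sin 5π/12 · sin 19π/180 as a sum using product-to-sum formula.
sin 5π/12 sin 19π/180 = (1/2)[cos(5π/12-19π/180) - cos(5π/12+19π/180)]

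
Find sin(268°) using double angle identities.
sin(268°) = 2 sin 134° cos 134° = -0.9994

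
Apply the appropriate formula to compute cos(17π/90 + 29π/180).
cos(17π/90 + 29π/180) = cos 17π/90 cos 29π/180 - sin 17π/90 sin 29π/180 = 0.454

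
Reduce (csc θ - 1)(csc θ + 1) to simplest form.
(csc θ - 1)(csc θ + 1) = cot²θ (using Diff. of squares)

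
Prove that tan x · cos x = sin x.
LHS = (sin x/cos x) · cos x = sin x = RHS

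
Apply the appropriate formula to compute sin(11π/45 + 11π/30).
sin(11π/45 + 11π/30) = sin 11π/45 cos 11π/30 + cos 11π/45 sin 11π/30 = 0.9397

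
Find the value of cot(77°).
cot(77°) = 0.2309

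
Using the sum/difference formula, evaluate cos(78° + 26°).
cos(78° + 26°) = cos 78° cos 26° - sin 78° sin 26° = -0.2419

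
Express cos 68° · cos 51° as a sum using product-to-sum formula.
cos 68° cos 51° = (1/2)[cos(68°-51°) + cos(68°+51°)]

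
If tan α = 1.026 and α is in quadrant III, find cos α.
cos α = -0.698 (using tan²α + 1 = sec²α)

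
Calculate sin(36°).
sin(36°) = 0.5878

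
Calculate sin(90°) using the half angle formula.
sin(90°) = √((1 - cos 180°)/2) = 1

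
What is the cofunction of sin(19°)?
sin(19°) = cos(90° - 19°) = cos(71°)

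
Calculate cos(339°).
cos(339°) = 0.9336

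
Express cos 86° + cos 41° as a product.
cos 86° + cos 41° = 2 cos(63.5°) cos(22.5°)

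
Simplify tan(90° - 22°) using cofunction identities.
tan(90° - 22°) = cot(22°)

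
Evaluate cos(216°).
cos(216°) = -0.809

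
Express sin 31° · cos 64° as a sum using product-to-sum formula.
sin 31° cos 64° = (1/2)[sin(31°+64°) + sin(31°-64°)]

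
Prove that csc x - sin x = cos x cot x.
LHS = 1/sin x - sin x = (1 - sin²x)/sin x = cos²x/sin x = cos x · (cos x/sin x) = cos x cot x = RHS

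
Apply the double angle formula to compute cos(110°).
cos(110°) = cos²55° - sin²55° = -0.342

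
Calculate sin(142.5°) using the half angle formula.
sin(142.5°) = √((1 - cos 285°)/2) = 0.6088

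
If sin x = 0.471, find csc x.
csc x = 1/sin x = 2.123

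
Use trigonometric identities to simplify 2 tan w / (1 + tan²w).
2 tan w / (1 + tan²w) = sin(2w) (using Double angle)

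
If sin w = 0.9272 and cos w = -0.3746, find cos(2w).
cos(2w) = cos²w - sin²w = -0.7194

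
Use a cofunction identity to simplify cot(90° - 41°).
cot(90° - 41°) = tan(41°)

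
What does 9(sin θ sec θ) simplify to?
9(sin θ sec θ) = 9(tan θ) (using Reciprocal + quotient)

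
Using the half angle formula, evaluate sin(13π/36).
sin(13π/36) = √((1 - cos 13π/18)/2) = 0.9063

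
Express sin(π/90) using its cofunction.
sin(π/90) = cos(π/2 - π/90) = cos(22π/45)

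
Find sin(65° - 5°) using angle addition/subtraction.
sin(65° - 5°) = sin 65° cos 5° - cos 65° sin 5° = √3/2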